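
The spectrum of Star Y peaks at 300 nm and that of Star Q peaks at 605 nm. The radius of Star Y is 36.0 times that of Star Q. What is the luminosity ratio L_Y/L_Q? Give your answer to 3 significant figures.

2.14×10^4

Wien's law gives T ∝ 1/λ_max, so T_Y/T_Q = λ_Q/λ_Y = 605/300 = 2.017.
Then L ∝ R²T⁴ gives L_Y/L_Q = (36.0)² × (2.017)⁴ = 1296 × 16.54 = 2.144×10^4.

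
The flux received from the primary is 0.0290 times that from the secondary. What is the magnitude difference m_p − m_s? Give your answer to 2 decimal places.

3.84

m_p − m_s = −2.5 log₁₀(F_p/F_s) = −2.5 log₁₀(0.0290) = −2.5 × (-1.538) = 3.844.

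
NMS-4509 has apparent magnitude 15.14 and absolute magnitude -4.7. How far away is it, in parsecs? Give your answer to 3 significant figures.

9.29×10^4 pc

m − M = 5 log₁₀(d/10 pc)
15.14 − (-4.7) = 19.84 = 5 log₁₀(d/10)
d = 10 × 10^(19.84/5) = 10 × 10^3.968 = 9.290×10^4 pc.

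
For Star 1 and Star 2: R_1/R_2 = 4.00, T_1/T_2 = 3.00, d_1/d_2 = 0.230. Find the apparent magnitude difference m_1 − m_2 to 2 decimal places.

-10.97

L_1/L_2 = (4.00)²(3.00)⁴ = 1296.
F_1/F_2 = (L_1/L_2)/(d_1/d_2)² = 1296/0.05290 = 2.450×10^4.
m_1 − m_2 = −2.5 log₁₀(2.450×10^4) = -10.97.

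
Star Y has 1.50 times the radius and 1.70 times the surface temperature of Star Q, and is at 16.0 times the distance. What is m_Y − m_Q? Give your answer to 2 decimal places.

2.84

L_Y/L_Q = (1.50)²(1.70)⁴ = 18.79.
F_Y/F_Q = (L_Y/L_Q)/(d_Y/d_Q)² = 18.79/256.0 = 0.07341.
m_Y − m_Q = −2.5 log₁₀(0.07341) = 2.84.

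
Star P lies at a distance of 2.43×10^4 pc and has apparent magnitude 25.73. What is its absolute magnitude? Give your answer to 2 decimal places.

M = m − 5 log₁₀(d/10 pc) = 25.73 − 5 log₁₀(2.43×10^4/10)
  = 25.73 − 5 × 3.386 = 25.73 − 16.93 = 8.80.

8.80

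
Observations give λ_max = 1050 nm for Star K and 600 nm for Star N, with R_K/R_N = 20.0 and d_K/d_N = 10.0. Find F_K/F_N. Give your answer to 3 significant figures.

0.426

Wien's law: T_K/T_N = λ_N/λ_K = 600/1050 = 0.5714.
L_K/L_N = (R_K/R_N)²(T_K/T_N)⁴ = (20.0)²(0.5714)⁴ = 42.65.
F_K/F_N = (L_K/L_N)/(d_K/d_N)² = 42.65/(10.0)² = 0.4265.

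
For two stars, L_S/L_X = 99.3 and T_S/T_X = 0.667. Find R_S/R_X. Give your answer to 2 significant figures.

L ∝ R²T⁴ gives R ∝ √L / T², so
R_S/R_X = √(99.3) / (0.667)² = 9.965 / 0.4449 = 22.40.

22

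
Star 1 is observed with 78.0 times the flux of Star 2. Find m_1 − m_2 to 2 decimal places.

-4.73

m_1 − m_2 = −2.5 log₁₀(F_1/F_2) = −2.5 log₁₀(78.0) = −2.5 × (1.892) = -4.730.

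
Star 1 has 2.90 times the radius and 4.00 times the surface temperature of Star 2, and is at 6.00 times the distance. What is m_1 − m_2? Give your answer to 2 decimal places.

L_1/L_2 = (2.90)²(4.00)⁴ = 2153.
F_1/F_2 = (L_1/L_2)/(d_1/d_2)² = 2153/36.00 = 59.80.
m_1 − m_2 = −2.5 log₁₀(59.80) = -4.44.

-4.44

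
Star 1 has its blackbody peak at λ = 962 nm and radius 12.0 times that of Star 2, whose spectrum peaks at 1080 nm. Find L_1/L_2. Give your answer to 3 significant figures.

Wien's law gives T ∝ 1/λ_max, so T_1/T_2 = λ_2/λ_1 = 1080/962 = 1.123.
Then L ∝ R²T⁴ gives L_1/L_2 = (12.0)² × (1.123)⁴ = 144.0 × 1.589 = 228.7.

229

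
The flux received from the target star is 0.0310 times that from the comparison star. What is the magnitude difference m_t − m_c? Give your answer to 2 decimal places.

3.77

m_t − m_c = −2.5 log₁₀(F_t/F_c) = −2.5 log₁₀(0.0310) = −2.5 × (-1.509) = 3.772.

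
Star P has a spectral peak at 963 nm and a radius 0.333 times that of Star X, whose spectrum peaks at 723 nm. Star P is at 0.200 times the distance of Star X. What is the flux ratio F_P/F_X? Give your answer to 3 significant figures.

Wien's law: T_P/T_X = λ_X/λ_P = 723/963 = 0.7508.
L_P/L_X = (R_P/R_X)²(T_P/T_X)⁴ = (0.333)²(0.7508)⁴ = 0.03523.
F_P/F_X = (L_P/L_X)/(d_P/d_X)² = 0.03523/(0.200)² = 0.8808.

0.881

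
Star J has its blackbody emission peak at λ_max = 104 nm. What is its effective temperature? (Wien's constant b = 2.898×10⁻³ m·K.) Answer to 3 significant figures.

2.79×10^4 K

T = b/λ_max = 2.898×10⁻³ / (104×10⁻⁹) = 2.787×10^4 K.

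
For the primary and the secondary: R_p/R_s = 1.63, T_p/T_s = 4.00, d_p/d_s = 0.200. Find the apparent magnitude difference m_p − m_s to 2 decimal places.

L_p/L_s = (1.63)²(4.00)⁴ = 680.2.
F_p/F_s = (L_p/L_s)/(d_p/d_s)² = 680.2/0.04000 = 1.700×10^4.
m_p − m_s = −2.5 log₁₀(1.700×10^4) = -10.58.

-10.58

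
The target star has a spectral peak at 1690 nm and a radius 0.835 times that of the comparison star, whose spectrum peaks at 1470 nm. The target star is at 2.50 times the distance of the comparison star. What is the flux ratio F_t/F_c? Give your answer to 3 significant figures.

0.0639

Wien's law: T_t/T_c = λ_c/λ_t = 1470/1690 = 0.8698.
L_t/L_c = (R_t/R_c)²(T_t/T_c)⁴ = (0.835)²(0.8698)⁴ = 0.3991.
F_t/F_c = (L_t/L_c)/(d_t/d_c)² = 0.3991/(2.50)² = 0.06386.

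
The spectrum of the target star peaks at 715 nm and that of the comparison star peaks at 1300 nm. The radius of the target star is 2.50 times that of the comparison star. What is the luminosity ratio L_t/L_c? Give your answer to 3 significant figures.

Wien's law gives T ∝ 1/λ_max, so T_t/T_c = λ_c/λ_t = 1300/715 = 1.818.
Then L ∝ R²T⁴ gives L_t/L_c = (2.50)² × (1.818)⁴ = 6.250 × 10.93 = 68.30.

68.3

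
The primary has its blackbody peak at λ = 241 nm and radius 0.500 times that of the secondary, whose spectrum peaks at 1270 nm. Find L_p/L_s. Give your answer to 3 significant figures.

193

Wien's law gives T ∝ 1/λ_max, so T_p/T_s = λ_s/λ_p = 1270/241 = 5.270.
Then L ∝ R²T⁴ gives L_p/L_s = (0.500)² × (5.270)⁴ = 0.2500 × 771.2 = 192.8.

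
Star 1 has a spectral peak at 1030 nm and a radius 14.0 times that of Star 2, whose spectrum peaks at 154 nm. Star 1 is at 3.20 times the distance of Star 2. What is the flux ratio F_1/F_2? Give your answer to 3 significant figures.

Wien's law: T_1/T_2 = λ_2/λ_1 = 154/1030 = 0.1495.
L_1/L_2 = (R_1/R_2)²(T_1/T_2)⁴ = (14.0)²(0.1495)⁴ = 0.09795.
F_1/F_2 = (L_1/L_2)/(d_1/d_2)² = 0.09795/(3.20)² = 0.009565.

0.00957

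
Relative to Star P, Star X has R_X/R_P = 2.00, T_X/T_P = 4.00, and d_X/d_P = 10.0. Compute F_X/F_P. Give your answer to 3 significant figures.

L_X/L_P = (R_X/R_P)²(T_X/T_P)⁴ = (2.00)² × (4.00)⁴ = 1024.
F_X/F_P = (L_X/L_P)/(d_X/d_P)² = 1024 / (10.0)² = 10.24.

10.2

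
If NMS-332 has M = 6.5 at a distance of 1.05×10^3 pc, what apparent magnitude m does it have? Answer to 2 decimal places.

16.61

m = M + 5 log₁₀(d/10 pc) = 6.5 + 5 log₁₀(1.05×10^3/10)
  = 6.5 + 5 × 2.021 = 6.5 + 10.11 = 16.61.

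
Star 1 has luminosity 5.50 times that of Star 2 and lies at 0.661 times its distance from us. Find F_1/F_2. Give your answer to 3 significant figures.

F = L/(4πd²), so F_1/F_2 = (L_1/L_2) / (d_1/d_2)²
= 5.50 / (0.661)² = 5.50 / 0.4369 = 12.59.

12.6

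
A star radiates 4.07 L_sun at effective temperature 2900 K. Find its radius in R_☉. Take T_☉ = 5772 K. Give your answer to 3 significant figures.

R/R_☉ = √(L/L_☉) / (T/T_☉)² = √(4.07) / (0.5024)²
       = 2.017 / 0.2524 = 7.992.

7.99 R_☉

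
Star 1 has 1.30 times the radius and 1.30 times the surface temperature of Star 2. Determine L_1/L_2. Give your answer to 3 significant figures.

From the Stefan–Boltzmann law, L ∝ R²T⁴, so
L_1/L_2 = (R_1/R_2)² (T_1/T_2)⁴ = (1.30)² × (1.30)⁴ = 1.690 × 2.856 = 4.827.

4.83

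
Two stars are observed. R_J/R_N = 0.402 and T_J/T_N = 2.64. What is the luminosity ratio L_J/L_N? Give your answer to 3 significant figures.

From the Stefan–Boltzmann law, L ∝ R²T⁴, so
L_J/L_N = (R_J/R_N)² (T_J/T_N)⁴ = (0.402)² × (2.64)⁴ = 0.1616 × 48.58 = 7.850.

7.85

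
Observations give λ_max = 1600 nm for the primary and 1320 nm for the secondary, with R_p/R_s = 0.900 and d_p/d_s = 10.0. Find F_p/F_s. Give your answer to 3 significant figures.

Wien's law: T_p/T_s = λ_s/λ_p = 1320/1600 = 0.8250.
L_p/L_s = (R_p/R_s)²(T_p/T_s)⁴ = (0.900)²(0.8250)⁴ = 0.3752.
F_p/F_s = (L_p/L_s)/(d_p/d_s)² = 0.3752/(10.0)² = 0.003752.

0.00375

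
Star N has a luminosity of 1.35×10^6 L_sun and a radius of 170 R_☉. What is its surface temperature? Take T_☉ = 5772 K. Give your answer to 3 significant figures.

1.51×10^4 K

T/T_☉ = (L/L_☉)^(1/4) / (R/R_☉)^(1/2)
T = 5772 × (1.35×10^6)^(1/4) / √(170) = 5772 × 34.09 / 13.04 = 1.509×10^4 K.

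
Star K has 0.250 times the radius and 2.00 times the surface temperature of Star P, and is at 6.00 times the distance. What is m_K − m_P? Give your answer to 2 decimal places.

L_K/L_P = (0.250)²(2.00)⁴ = 1.000.
F_K/F_P = (L_K/L_P)/(d_K/d_P)² = 1.000/36.00 = 0.02778.
m_K − m_P = −2.5 log₁₀(0.02778) = 3.89.

3.89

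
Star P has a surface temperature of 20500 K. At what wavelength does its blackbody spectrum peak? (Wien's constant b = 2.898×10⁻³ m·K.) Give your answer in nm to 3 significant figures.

141 nm

λ_max = b/T = 2.898×10⁻³ / 20500 = 1.41×10^-7 m = 141.4 nm.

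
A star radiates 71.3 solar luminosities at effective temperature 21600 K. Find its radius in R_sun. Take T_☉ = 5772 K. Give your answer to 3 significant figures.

0.603 R_sun

R/R_☉ = √(L/L_☉) / (T/T_☉)² = √(71.3) / (3.742)²
       = 8.444 / 14.00 = 0.6030.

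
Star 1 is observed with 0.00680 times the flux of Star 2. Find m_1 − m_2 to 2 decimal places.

m_1 − m_2 = −2.5 log₁₀(F_1/F_2) = −2.5 log₁₀(0.00680) = −2.5 × (-2.167) = 5.419.

5.42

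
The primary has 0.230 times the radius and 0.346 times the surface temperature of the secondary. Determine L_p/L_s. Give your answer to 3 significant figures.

7.58×10^-4

From the Stefan–Boltzmann law, L ∝ R²T⁴, so
L_p/L_s = (R_p/R_s)² (T_p/T_s)⁴ = (0.230)² × (0.346)⁴ = 0.05290 × 0.01433 = 7.582×10^-4.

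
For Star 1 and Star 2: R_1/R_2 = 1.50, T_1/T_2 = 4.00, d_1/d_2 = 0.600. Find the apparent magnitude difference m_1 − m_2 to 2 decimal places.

L_1/L_2 = (1.50)²(4.00)⁴ = 576.0.
F_1/F_2 = (L_1/L_2)/(d_1/d_2)² = 576.0/0.3600 = 1600.
m_1 − m_2 = −2.5 log₁₀(1600) = -8.01.

-8.01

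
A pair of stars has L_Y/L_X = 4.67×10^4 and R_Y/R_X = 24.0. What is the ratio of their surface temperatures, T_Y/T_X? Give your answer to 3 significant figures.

3.00

L ∝ R²T⁴ gives T ∝ (L/R²)^(1/4), so
T_Y/T_X = (4.67×10^4 / 24.0²)^(1/4) = (81.08)^(1/4) = 3.001.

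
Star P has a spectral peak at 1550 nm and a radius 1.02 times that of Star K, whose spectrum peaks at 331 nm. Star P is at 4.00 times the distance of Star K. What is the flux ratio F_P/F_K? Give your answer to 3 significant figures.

Wien's law: T_P/T_K = λ_K/λ_P = 331/1550 = 0.2135.
L_P/L_K = (R_P/R_K)²(T_P/T_K)⁴ = (1.02)²(0.2135)⁴ = 0.002164.
F_P/F_K = (L_P/L_K)/(d_P/d_K)² = 0.002164/(4.00)² = 1.352×10^-4.

1.35×10^-4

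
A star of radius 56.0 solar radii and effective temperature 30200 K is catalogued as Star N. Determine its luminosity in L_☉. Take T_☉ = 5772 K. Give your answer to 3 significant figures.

2.35×10^6 L_☉

L/L_☉ = (R/R_☉)² (T/T_☉)⁴ = (56.0)² × (30200/5772)⁴
       = 3136 × (5.232)⁴ = 3136 × 749.4 = 2.350×10^6.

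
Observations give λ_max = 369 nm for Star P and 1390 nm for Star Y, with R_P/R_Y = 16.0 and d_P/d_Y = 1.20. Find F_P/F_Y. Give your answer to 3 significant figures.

Wien's law: T_P/T_Y = λ_Y/λ_P = 1390/369 = 3.767.
L_P/L_Y = (R_P/R_Y)²(T_P/T_Y)⁴ = (16.0)²(3.767)⁴ = 5.155×10^4.
F_P/F_Y = (L_P/L_Y)/(d_P/d_Y)² = 5.155×10^4/(1.20)² = 3.580×10^4.

3.58×10^4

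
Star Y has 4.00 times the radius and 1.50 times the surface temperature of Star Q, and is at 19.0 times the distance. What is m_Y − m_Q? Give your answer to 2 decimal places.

L_Y/L_Q = (4.00)²(1.50)⁴ = 81.00.
F_Y/F_Q = (L_Y/L_Q)/(d_Y/d_Q)² = 81.00/361.0 = 0.2244.
m_Y − m_Q = −2.5 log₁₀(0.2244) = 1.62.

1.62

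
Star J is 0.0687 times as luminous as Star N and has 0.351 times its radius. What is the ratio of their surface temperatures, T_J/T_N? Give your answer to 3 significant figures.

L ∝ R²T⁴ gives T ∝ (L/R²)^(1/4), so
T_J/T_N = (0.0687 / 0.351²)^(1/4) = (0.5576)^(1/4) = 0.8641.

0.864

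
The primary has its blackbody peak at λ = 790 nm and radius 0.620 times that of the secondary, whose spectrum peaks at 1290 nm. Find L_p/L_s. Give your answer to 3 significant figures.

Wien's law gives T ∝ 1/λ_max, so T_p/T_s = λ_s/λ_p = 1290/790 = 1.633.
Then L ∝ R²T⁴ gives L_p/L_s = (0.620)² × (1.633)⁴ = 0.3844 × 7.110 = 2.733.

2.73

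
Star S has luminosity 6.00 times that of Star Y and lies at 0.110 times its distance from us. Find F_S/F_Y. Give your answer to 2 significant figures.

5.0×10^2

F = L/(4πd²), so F_S/F_Y = (L_S/L_Y) / (d_S/d_Y)²
= 6.00 / (0.110)² = 6.00 / 0.01210 = 495.9.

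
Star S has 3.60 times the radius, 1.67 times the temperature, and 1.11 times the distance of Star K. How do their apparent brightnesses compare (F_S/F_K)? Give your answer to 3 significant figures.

81.8

L_S/L_K = (R_S/R_K)²(T_S/T_K)⁴ = (3.60)² × (1.67)⁴ = 100.8.
F_S/F_K = (L_S/L_K)/(d_S/d_K)² = 100.8 / (1.11)² = 81.81.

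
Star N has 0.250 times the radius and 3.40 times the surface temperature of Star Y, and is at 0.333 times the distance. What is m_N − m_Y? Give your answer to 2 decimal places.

L_N/L_Y = (0.250)²(3.40)⁴ = 8.352.
F_N/F_Y = (L_N/L_Y)/(d_N/d_Y)² = 8.352/0.1109 = 75.32.
m_N − m_Y = −2.5 log₁₀(75.32) = -4.69.

-4.69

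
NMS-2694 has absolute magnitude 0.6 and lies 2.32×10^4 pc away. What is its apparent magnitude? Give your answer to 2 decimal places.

m = M + 5 log₁₀(d/10 pc) = 0.6 + 5 log₁₀(2.32×10^4/10)
  = 0.6 + 5 × 3.365 = 0.6 + 16.83 = 17.43.

17.43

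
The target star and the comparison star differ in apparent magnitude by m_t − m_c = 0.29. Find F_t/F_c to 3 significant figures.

0.766

F_t/F_c = 10^(−(m_t − m_c)/2.5) = 10^(-0.29/2.5) = 10^-0.116 = 0.7656.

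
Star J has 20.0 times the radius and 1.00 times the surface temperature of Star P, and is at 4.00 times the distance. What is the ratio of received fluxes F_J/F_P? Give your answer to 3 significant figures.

L_J/L_P = (R_J/R_P)²(T_J/T_P)⁴ = (20.0)² × (1.00)⁴ = 400.0.
F_J/F_P = (L_J/L_P)/(d_J/d_P)² = 400.0 / (4.00)² = 25.00.

25.0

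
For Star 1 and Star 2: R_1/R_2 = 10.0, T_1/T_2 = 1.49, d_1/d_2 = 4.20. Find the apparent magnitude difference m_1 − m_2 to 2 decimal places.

-3.62

L_1/L_2 = (10.0)²(1.49)⁴ = 492.9.
F_1/F_2 = (L_1/L_2)/(d_1/d_2)² = 492.9/17.64 = 27.94.
m_1 − m_2 = −2.5 log₁₀(27.94) = -3.62.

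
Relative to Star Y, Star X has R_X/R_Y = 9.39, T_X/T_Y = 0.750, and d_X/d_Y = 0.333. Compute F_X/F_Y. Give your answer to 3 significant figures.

252

L_X/L_Y = (R_X/R_Y)²(T_X/T_Y)⁴ = (9.39)² × (0.750)⁴ = 27.90.
F_X/F_Y = (L_X/L_Y)/(d_X/d_Y)² = 27.90 / (0.333)² = 251.6.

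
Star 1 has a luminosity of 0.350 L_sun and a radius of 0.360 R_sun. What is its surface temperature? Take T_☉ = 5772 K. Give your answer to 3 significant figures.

T/T_☉ = (L/L_☉)^(1/4) / (R/R_☉)^(1/2)
T = 5772 × (0.350)^(1/4) / √(0.360) = 5772 × 0.7692 / 0.6000 = 7399 K.

7.40×10^3 K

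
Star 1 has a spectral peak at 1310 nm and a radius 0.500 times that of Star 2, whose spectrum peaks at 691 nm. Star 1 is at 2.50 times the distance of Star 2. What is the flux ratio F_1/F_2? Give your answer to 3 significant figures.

Wien's law: T_1/T_2 = λ_2/λ_1 = 691/1310 = 0.5275.
L_1/L_2 = (R_1/R_2)²(T_1/T_2)⁴ = (0.500)²(0.5275)⁴ = 0.01935.
F_1/F_2 = (L_1/L_2)/(d_1/d_2)² = 0.01935/(2.50)² = 0.003097.

0.00310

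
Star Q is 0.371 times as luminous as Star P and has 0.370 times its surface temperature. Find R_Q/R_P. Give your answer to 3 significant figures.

4.45

L ∝ R²T⁴ gives R ∝ √L / T², so
R_Q/R_P = √(0.371) / (0.370)² = 0.6091 / 0.1369 = 4.449.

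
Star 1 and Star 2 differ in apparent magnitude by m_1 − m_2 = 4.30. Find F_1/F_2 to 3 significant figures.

F_1/F_2 = 10^(−(m_1 − m_2)/2.5) = 10^(-4.30/2.5) = 10^-1.720 = 0.01905.

0.0191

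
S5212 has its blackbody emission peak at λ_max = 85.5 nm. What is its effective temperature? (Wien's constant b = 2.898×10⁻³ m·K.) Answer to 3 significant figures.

T = b/λ_max = 2.898×10⁻³ / (85.5×10⁻⁹) = 3.389×10^4 K.

3.39×10^4 K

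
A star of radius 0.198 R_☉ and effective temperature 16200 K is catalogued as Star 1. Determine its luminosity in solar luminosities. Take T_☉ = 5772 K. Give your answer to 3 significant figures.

2.43 solar luminosities

L/L_☉ = (R/R_☉)² (T/T_☉)⁴ = (0.198)² × (16200/5772)⁴
       = 0.03920 × (2.807)⁴ = 0.03920 × 62.05 = 2.433.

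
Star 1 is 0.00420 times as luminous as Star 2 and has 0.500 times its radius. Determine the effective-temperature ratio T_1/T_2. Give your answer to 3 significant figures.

0.360

L ∝ R²T⁴ gives T ∝ (L/R²)^(1/4), so
T_1/T_2 = (0.00420 / 0.500²)^(1/4) = (0.01680)^(1/4) = 0.3600.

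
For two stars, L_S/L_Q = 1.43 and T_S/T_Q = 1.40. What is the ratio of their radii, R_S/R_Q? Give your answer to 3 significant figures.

0.610

L ∝ R²T⁴ gives R ∝ √L / T², so
R_S/R_Q = √(1.43) / (1.40)² = 1.196 / 1.960 = 0.6101.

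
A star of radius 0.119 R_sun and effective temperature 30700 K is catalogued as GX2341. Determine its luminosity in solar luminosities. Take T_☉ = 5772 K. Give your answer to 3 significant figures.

11.3 solar luminosities

L/L_☉ = (R/R_☉)² (T/T_☉)⁴ = (0.119)² × (30700/5772)⁴
       = 0.01416 × (5.319)⁴ = 0.01416 × 800.3 = 11.33.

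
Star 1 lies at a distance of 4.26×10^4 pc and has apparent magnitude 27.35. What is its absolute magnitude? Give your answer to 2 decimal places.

M = m − 5 log₁₀(d/10 pc) = 27.35 − 5 log₁₀(4.26×10^4/10)
  = 27.35 − 5 × 3.629 = 27.35 − 18.15 = 9.20.

9.20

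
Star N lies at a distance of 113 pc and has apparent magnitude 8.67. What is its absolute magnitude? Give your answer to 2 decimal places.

M = m − 5 log₁₀(d/10 pc) = 8.67 − 5 log₁₀(113/10)
  = 8.67 − 5 × 1.053 = 8.67 − 5.27 = 3.40.

3.40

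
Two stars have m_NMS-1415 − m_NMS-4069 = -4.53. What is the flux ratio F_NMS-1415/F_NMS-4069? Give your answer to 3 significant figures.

64.9

F_NMS-1415/F_NMS-4069 = 10^(−(m_NMS-1415 − m_NMS-4069)/2.5) = 10^(4.53/2.5) = 10^1.812 = 64.86.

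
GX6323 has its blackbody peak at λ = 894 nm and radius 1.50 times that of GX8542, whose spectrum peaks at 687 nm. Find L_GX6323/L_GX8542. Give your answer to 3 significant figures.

Wien's law gives T ∝ 1/λ_max, so T_GX6323/T_GX8542 = λ_GX8542/λ_GX6323 = 687/894 = 0.7685.
Then L ∝ R²T⁴ gives L_GX6323/L_GX8542 = (1.50)² × (0.7685)⁴ = 2.250 × 0.3487 = 0.7846.

0.785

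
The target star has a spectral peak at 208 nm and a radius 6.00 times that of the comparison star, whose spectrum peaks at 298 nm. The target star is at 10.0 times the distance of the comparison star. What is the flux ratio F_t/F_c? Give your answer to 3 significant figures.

Wien's law: T_t/T_c = λ_c/λ_t = 298/208 = 1.433.
L_t/L_c = (R_t/R_c)²(T_t/T_c)⁴ = (6.00)²(1.433)⁴ = 151.7.
F_t/F_c = (L_t/L_c)/(d_t/d_c)² = 151.7/(10.0)² = 1.517.

1.52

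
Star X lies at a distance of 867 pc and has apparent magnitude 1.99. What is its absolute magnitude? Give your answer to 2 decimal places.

-7.70

M = m − 5 log₁₀(d/10 pc) = 1.99 − 5 log₁₀(867/10)
  = 1.99 − 5 × 1.938 = 1.99 − 9.69 = -7.70.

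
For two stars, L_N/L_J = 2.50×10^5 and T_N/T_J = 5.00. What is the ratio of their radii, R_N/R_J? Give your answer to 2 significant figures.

20

L ∝ R²T⁴ gives R ∝ √L / T², so
R_N/R_J = √(2.50×10^5) / (5.00)² = 500.0 / 25.00 = 20.00.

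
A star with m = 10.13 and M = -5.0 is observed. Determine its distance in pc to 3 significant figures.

m − M = 5 log₁₀(d/10 pc)
10.13 − (-5.0) = 15.13 = 5 log₁₀(d/10)
d = 10 × 10^(15.13/5) = 10 × 10^3.026 = 1.062×10^4 pc.

1.06×10^4 pc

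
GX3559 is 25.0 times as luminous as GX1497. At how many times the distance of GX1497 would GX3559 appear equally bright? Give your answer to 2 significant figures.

5.0

Equal flux requires L_GX3559/d_GX3559² = L_GX1497/d_GX1497², so d_GX3559/d_GX1497 = √(L_GX3559/L_GX1497)
= √(25.0) = 5.000.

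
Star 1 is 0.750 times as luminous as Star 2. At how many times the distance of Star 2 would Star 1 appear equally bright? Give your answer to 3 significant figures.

0.866

Equal flux requires L_1/d_1² = L_2/d_2², so d_1/d_2 = √(L_1/L_2)
= √(0.750) = 0.8660.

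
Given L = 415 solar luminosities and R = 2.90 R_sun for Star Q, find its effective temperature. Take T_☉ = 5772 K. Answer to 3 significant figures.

1.53×10^4 K

T/T_☉ = (L/L_☉)^(1/4) / (R/R_☉)^(1/2)
T = 5772 × (415)^(1/4) / √(2.90) = 5772 × 4.513 / 1.703 = 1.530×10^4 K.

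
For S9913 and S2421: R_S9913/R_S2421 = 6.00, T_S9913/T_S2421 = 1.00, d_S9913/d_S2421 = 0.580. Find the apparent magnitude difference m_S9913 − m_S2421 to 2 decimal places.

L_S9913/L_S2421 = (6.00)²(1.00)⁴ = 36.00.
F_S9913/F_S2421 = (L_S9913/L_S2421)/(d_S9913/d_S2421)² = 36.00/0.3364 = 107.0.
m_S9913 − m_S2421 = −2.5 log₁₀(107.0) = -5.07.

-5.07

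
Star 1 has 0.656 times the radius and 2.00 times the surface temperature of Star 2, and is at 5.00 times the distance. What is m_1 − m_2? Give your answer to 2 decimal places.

L_1/L_2 = (0.656)²(2.00)⁴ = 6.885.
F_1/F_2 = (L_1/L_2)/(d_1/d_2)² = 6.885/25.00 = 0.2754.
m_1 − m_2 = −2.5 log₁₀(0.2754) = 1.40.

1.40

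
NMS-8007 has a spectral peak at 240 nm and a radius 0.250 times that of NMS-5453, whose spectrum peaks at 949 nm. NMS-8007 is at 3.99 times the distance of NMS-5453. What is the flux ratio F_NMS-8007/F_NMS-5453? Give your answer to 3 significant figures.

0.960

Wien's law: T_NMS-8007/T_NMS-5453 = λ_NMS-5453/λ_NMS-8007 = 949/240 = 3.954.
L_NMS-8007/L_NMS-5453 = (R_NMS-8007/R_NMS-5453)²(T_NMS-8007/T_NMS-5453)⁴ = (0.250)²(3.954)⁴ = 15.28.
F_NMS-8007/F_NMS-5453 = (L_NMS-8007/L_NMS-5453)/(d_NMS-8007/d_NMS-5453)² = 15.28/(3.99)² = 0.9597.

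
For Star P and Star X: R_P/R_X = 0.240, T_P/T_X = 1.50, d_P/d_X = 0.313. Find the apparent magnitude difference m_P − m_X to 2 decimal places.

-1.18

L_P/L_X = (0.240)²(1.50)⁴ = 0.2916.
F_P/F_X = (L_P/L_X)/(d_P/d_X)² = 0.2916/0.09797 = 2.976.
m_P − m_X = −2.5 log₁₀(2.976) = -1.18.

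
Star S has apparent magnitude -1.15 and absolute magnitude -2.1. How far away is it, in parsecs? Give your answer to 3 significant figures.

15.5 pc

m − M = 5 log₁₀(d/10 pc)
-1.15 − (-2.1) = 0.95 = 5 log₁₀(d/10)
d = 10 × 10^(0.95/5) = 10 × 10^0.190 = 15.49 pc.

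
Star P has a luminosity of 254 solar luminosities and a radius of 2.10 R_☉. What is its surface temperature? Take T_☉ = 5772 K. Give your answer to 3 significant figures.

1.59×10^4 K

T/T_☉ = (L/L_☉)^(1/4) / (R/R_☉)^(1/2)
T = 5772 × (254)^(1/4) / √(2.10) = 5772 × 3.992 / 1.449 = 1.590×10^4 K.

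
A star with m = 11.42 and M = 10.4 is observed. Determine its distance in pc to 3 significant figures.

16.0 pc

m − M = 5 log₁₀(d/10 pc)
11.42 − (10.4) = 1.02 = 5 log₁₀(d/10)
d = 10 × 10^(1.02/5) = 10 × 10^0.204 = 16.00 pc.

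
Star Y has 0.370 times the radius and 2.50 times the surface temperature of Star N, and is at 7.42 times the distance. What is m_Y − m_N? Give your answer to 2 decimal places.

2.53

L_Y/L_N = (0.370)²(2.50)⁴ = 5.348.
F_Y/F_N = (L_Y/L_N)/(d_Y/d_N)² = 5.348/55.06 = 0.09713.
m_Y − m_N = −2.5 log₁₀(0.09713) = 2.53.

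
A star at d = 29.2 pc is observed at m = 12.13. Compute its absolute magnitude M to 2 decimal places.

M = m − 5 log₁₀(d/10 pc) = 12.13 − 5 log₁₀(29.2/10)
  = 12.13 − 5 × 0.465 = 12.13 − 2.33 = 9.80.

9.80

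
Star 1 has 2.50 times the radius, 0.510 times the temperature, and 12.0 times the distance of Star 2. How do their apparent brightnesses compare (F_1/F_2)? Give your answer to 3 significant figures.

L_1/L_2 = (R_1/R_2)²(T_1/T_2)⁴ = (2.50)² × (0.510)⁴ = 0.4228.
F_1/F_2 = (L_1/L_2)/(d_1/d_2)² = 0.4228 / (12.0)² = 0.002936.

0.00294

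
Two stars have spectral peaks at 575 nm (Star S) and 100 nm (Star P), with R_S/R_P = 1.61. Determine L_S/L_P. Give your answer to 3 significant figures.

0.00237

Wien's law gives T ∝ 1/λ_max, so T_S/T_P = λ_P/λ_S = 100/575 = 0.1739.
Then L ∝ R²T⁴ gives L_S/L_P = (1.61)² × (0.1739)⁴ = 2.592 × 9.148×10^-4 = 0.002371.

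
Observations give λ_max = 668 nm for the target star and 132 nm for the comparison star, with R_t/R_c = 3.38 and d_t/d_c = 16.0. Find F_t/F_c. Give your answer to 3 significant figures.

Wien's law: T_t/T_c = λ_c/λ_t = 132/668 = 0.1976.
L_t/L_c = (R_t/R_c)²(T_t/T_c)⁴ = (3.38)²(0.1976)⁴ = 0.01742.
F_t/F_c = (L_t/L_c)/(d_t/d_c)² = 0.01742/(16.0)² = 6.804×10^-5.

6.80×10^-5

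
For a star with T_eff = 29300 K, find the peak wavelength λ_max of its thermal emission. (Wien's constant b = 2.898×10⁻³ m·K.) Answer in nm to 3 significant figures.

98.9 nm

λ_max = b/T = 2.898×10⁻³ / 29300 = 9.89×10^-8 m = 98.91 nm.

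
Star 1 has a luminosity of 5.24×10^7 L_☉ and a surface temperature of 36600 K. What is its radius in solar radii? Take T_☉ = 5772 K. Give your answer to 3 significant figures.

R/R_☉ = √(L/L_☉) / (T/T_☉)² = √(5.24×10^7) / (6.341)²
       = 7239 / 40.21 = 180.0.

180 solar radii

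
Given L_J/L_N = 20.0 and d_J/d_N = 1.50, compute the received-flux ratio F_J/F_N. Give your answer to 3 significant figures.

8.89

F = L/(4πd²), so F_J/F_N = (L_J/L_N) / (d_J/d_N)²
= 20.0 / (1.50)² = 20.0 / 2.250 = 8.889.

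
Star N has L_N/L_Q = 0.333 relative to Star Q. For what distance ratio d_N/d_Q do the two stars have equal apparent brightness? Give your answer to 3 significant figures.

0.577

Equal flux requires L_N/d_N² = L_Q/d_Q², so d_N/d_Q = √(L_N/L_Q)
= √(0.333) = 0.5771.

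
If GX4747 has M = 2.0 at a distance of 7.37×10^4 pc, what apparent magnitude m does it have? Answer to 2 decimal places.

21.34

m = M + 5 log₁₀(d/10 pc) = 2.0 + 5 log₁₀(7.37×10^4/10)
  = 2.0 + 5 × 3.867 = 2.0 + 19.34 = 21.34.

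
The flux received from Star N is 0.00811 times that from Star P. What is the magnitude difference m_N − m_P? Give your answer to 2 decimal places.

m_N − m_P = −2.5 log₁₀(F_N/F_P) = −2.5 log₁₀(0.00811) = −2.5 × (-2.091) = 5.227.

5.23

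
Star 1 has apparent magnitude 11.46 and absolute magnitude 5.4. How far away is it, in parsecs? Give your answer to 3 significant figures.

163 pc

m − M = 5 log₁₀(d/10 pc)
11.46 − (5.4) = 6.06 = 5 log₁₀(d/10)
d = 10 × 10^(6.06/5) = 10 × 10^1.212 = 162.9 pc.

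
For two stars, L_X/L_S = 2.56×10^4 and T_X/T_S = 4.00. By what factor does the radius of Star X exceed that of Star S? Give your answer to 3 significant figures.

L ∝ R²T⁴ gives R ∝ √L / T², so
R_X/R_S = √(2.56×10^4) / (4.00)² = 160.0 / 16.00 = 10.00.

10.0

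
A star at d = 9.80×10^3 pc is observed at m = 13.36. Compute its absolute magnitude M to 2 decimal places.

-1.60

M = m − 5 log₁₀(d/10 pc) = 13.36 − 5 log₁₀(9.80×10^3/10)
  = 13.36 − 5 × 2.991 = 13.36 − 14.96 = -1.60.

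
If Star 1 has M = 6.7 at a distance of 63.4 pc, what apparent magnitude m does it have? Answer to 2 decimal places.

10.71

m = M + 5 log₁₀(d/10 pc) = 6.7 + 5 log₁₀(63.4/10)
  = 6.7 + 5 × 0.802 = 6.7 + 4.01 = 10.71.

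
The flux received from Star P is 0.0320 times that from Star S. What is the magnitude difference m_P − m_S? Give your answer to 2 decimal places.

3.74

m_P − m_S = −2.5 log₁₀(F_P/F_S) = −2.5 log₁₀(0.0320) = −2.5 × (-1.495) = 3.737.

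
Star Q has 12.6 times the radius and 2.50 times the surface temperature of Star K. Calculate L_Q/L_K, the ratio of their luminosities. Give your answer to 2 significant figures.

From the Stefan–Boltzmann law, L ∝ R²T⁴, so
L_Q/L_K = (R_Q/R_K)² (T_Q/T_K)⁴ = (12.6)² × (2.50)⁴ = 158.8 × 39.06 = 6202.

6.2×10^3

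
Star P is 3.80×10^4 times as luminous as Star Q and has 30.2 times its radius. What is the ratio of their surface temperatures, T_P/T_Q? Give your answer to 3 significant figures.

L ∝ R²T⁴ gives T ∝ (L/R²)^(1/4), so
T_P/T_Q = (3.80×10^4 / 30.2²)^(1/4) = (41.66)^(1/4) = 2.541.

2.54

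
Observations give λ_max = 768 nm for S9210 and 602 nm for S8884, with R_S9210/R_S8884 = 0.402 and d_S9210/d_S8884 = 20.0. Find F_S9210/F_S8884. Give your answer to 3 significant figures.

1.53×10^-4

Wien's law: T_S9210/T_S8884 = λ_S8884/λ_S9210 = 602/768 = 0.7839.
L_S9210/L_S8884 = (R_S9210/R_S8884)²(T_S9210/T_S8884)⁴ = (0.402)²(0.7839)⁴ = 0.06101.
F_S9210/F_S8884 = (L_S9210/L_S8884)/(d_S9210/d_S8884)² = 0.06101/(20.0)² = 1.525×10^-4.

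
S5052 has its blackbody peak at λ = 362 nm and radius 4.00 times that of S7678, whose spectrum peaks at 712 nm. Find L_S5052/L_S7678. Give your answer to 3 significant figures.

239

Wien's law gives T ∝ 1/λ_max, so T_S5052/T_S7678 = λ_S7678/λ_S5052 = 712/362 = 1.967.
Then L ∝ R²T⁴ gives L_S5052/L_S7678 = (4.00)² × (1.967)⁴ = 16.00 × 14.97 = 239.4.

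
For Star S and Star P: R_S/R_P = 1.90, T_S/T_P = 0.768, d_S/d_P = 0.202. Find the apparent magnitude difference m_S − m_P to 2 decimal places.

L_S/L_P = (1.90)²(0.768)⁴ = 1.256.
F_S/F_P = (L_S/L_P)/(d_S/d_P)² = 1.256/0.04080 = 30.78.
m_S − m_P = −2.5 log₁₀(30.78) = -3.72.

-3.72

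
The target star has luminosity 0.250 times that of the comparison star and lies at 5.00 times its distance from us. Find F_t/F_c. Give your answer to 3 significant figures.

0.0100

F = L/(4πd²), so F_t/F_c = (L_t/L_c) / (d_t/d_c)²
= 0.250 / (5.00)² = 0.250 / 25.00 = 0.01000.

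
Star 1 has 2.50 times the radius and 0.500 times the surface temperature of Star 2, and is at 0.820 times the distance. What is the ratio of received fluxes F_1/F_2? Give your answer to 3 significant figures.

0.581

L_1/L_2 = (R_1/R_2)²(T_1/T_2)⁴ = (2.50)² × (0.500)⁴ = 0.3906.
F_1/F_2 = (L_1/L_2)/(d_1/d_2)² = 0.3906 / (0.820)² = 0.5809.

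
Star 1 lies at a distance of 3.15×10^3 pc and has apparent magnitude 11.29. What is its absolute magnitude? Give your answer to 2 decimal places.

-1.20

M = m − 5 log₁₀(d/10 pc) = 11.29 − 5 log₁₀(3.15×10^3/10)
  = 11.29 − 5 × 2.498 = 11.29 − 12.49 = -1.20.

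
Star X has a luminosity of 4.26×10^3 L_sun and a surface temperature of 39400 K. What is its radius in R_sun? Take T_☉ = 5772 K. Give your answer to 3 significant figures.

1.40 R_sun

R/R_☉ = √(L/L_☉) / (T/T_☉)² = √(4.26×10^3) / (6.826)²
       = 65.27 / 46.60 = 1.401.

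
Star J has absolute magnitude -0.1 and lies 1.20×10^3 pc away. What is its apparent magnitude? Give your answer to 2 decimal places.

m = M + 5 log₁₀(d/10 pc) = -0.1 + 5 log₁₀(1.20×10^3/10)
  = -0.1 + 5 × 2.079 = -0.1 + 10.40 = 10.30.

10.30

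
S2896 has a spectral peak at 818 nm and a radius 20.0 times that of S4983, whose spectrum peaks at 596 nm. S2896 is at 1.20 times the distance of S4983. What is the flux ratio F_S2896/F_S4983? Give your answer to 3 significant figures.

Wien's law: T_S2896/T_S4983 = λ_S4983/λ_S2896 = 596/818 = 0.7286.
L_S2896/L_S4983 = (R_S2896/R_S4983)²(T_S2896/T_S4983)⁴ = (20.0)²(0.7286)⁴ = 112.7.
F_S2896/F_S4983 = (L_S2896/L_S4983)/(d_S2896/d_S4983)² = 112.7/(1.20)² = 78.28.

78.3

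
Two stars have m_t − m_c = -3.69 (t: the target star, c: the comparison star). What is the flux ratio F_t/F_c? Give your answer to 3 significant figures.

29.9

F_t/F_c = 10^(−(m_t − m_c)/2.5) = 10^(3.69/2.5) = 10^1.476 = 29.92.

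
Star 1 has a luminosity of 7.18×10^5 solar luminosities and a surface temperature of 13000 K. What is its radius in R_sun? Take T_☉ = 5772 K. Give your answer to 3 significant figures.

167 R_sun

R/R_☉ = √(L/L_☉) / (T/T_☉)² = √(7.18×10^5) / (2.252)²
       = 847.3 / 5.073 = 167.0.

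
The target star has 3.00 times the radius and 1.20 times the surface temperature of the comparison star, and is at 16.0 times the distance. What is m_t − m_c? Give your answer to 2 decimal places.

2.84

L_t/L_c = (3.00)²(1.20)⁴ = 18.66.
F_t/F_c = (L_t/L_c)/(d_t/d_c)² = 18.66/256.0 = 0.07290.
m_t − m_c = −2.5 log₁₀(0.07290) = 2.84.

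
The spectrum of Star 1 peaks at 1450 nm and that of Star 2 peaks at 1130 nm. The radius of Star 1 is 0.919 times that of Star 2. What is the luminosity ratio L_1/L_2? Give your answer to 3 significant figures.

0.312

Wien's law gives T ∝ 1/λ_max, so T_1/T_2 = λ_2/λ_1 = 1130/1450 = 0.7793.
Then L ∝ R²T⁴ gives L_1/L_2 = (0.919)² × (0.7793)⁴ = 0.8446 × 0.3688 = 0.3115.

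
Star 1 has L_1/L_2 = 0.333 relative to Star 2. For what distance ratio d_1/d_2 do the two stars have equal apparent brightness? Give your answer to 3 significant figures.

Equal flux requires L_1/d_1² = L_2/d_2², so d_1/d_2 = √(L_1/L_2)
= √(0.333) = 0.5771.

0.577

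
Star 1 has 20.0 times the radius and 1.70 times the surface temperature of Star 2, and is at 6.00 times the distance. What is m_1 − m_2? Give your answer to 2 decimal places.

-4.92

L_1/L_2 = (20.0)²(1.70)⁴ = 3341.
F_1/F_2 = (L_1/L_2)/(d_1/d_2)² = 3341/36.00 = 92.80.
m_1 − m_2 = −2.5 log₁₀(92.80) = -4.92.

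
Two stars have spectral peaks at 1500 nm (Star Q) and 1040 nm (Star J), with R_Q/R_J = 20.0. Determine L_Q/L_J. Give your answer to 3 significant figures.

92.4

Wien's law gives T ∝ 1/λ_max, so T_Q/T_J = λ_J/λ_Q = 1040/1500 = 0.6933.
Then L ∝ R²T⁴ gives L_Q/L_J = (20.0)² × (0.6933)⁴ = 400.0 × 0.2311 = 92.43.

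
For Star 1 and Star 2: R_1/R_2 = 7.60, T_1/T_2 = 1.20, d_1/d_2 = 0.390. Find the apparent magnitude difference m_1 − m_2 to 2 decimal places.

-7.24

L_1/L_2 = (7.60)²(1.20)⁴ = 119.8.
F_1/F_2 = (L_1/L_2)/(d_1/d_2)² = 119.8/0.1521 = 787.4.
m_1 − m_2 = −2.5 log₁₀(787.4) = -7.24.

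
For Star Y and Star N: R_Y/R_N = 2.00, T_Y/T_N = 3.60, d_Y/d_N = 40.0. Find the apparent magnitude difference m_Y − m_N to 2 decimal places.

L_Y/L_N = (2.00)²(3.60)⁴ = 671.8.
F_Y/F_N = (L_Y/L_N)/(d_Y/d_N)² = 671.8/1600 = 0.4199.
m_Y − m_N = −2.5 log₁₀(0.4199) = 0.94.

0.94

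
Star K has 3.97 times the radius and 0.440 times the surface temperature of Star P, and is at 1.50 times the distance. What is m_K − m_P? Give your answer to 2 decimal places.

L_K/L_P = (3.97)²(0.440)⁴ = 0.5907.
F_K/F_P = (L_K/L_P)/(d_K/d_P)² = 0.5907/2.250 = 0.2625.
m_K − m_P = −2.5 log₁₀(0.2625) = 1.45.

1.45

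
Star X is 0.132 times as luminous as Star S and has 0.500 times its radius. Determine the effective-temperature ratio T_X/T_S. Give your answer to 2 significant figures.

L ∝ R²T⁴ gives T ∝ (L/R²)^(1/4), so
T_X/T_S = (0.132 / 0.500²)^(1/4) = (0.5280)^(1/4) = 0.8524.

0.85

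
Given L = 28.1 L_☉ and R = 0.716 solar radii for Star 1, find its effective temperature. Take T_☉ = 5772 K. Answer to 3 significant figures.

1.57×10^4 K

T/T_☉ = (L/L_☉)^(1/4) / (R/R_☉)^(1/2)
T = 5772 × (28.1)^(1/4) / √(0.716) = 5772 × 2.302 / 0.8462 = 1.571×10^4 K.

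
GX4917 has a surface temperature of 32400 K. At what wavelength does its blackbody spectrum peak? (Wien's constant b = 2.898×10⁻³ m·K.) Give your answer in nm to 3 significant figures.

λ_max = b/T = 2.898×10⁻³ / 32400 = 8.94×10^-8 m = 89.44 nm.

89.4 nm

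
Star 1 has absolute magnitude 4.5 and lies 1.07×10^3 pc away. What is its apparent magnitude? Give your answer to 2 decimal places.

m = M + 5 log₁₀(d/10 pc) = 4.5 + 5 log₁₀(1.07×10^3/10)
  = 4.5 + 5 × 2.029 = 4.5 + 10.15 = 14.65.

14.65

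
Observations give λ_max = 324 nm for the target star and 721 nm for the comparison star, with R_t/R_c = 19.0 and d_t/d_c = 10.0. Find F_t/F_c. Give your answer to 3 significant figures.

88.5

Wien's law: T_t/T_c = λ_c/λ_t = 721/324 = 2.225.
L_t/L_c = (R_t/R_c)²(T_t/T_c)⁴ = (19.0)²(2.225)⁴ = 8853.
F_t/F_c = (L_t/L_c)/(d_t/d_c)² = 8853/(10.0)² = 88.53.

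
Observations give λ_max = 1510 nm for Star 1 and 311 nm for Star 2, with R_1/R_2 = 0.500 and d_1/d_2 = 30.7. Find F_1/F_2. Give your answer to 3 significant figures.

Wien's law: T_1/T_2 = λ_2/λ_1 = 311/1510 = 0.2060.
L_1/L_2 = (R_1/R_2)²(T_1/T_2)⁴ = (0.500)²(0.2060)⁴ = 4.499×10^-4.
F_1/F_2 = (L_1/L_2)/(d_1/d_2)² = 4.499×10^-4/(30.7)² = 4.773×10^-7.

4.77×10^-7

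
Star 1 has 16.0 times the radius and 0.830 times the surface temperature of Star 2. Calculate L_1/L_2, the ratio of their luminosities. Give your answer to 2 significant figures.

1.2×10^2

From the Stefan–Boltzmann law, L ∝ R²T⁴, so
L_1/L_2 = (R_1/R_2)² (T_1/T_2)⁴ = (16.0)² × (0.830)⁴ = 256.0 × 0.4746 = 121.5.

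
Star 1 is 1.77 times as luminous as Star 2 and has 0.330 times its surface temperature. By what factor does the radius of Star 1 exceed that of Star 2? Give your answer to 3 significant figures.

12.2

L ∝ R²T⁴ gives R ∝ √L / T², so
R_1/R_2 = √(1.77) / (0.330)² = 1.330 / 0.1089 = 12.22.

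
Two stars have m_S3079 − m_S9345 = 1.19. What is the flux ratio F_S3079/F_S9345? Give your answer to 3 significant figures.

0.334

F_S3079/F_S9345 = 10^(−(m_S3079 − m_S9345)/2.5) = 10^(-1.19/2.5) = 10^-0.476 = 0.3342.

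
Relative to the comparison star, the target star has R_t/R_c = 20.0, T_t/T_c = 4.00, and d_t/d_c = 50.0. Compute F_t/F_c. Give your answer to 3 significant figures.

41.0

L_t/L_c = (R_t/R_c)²(T_t/T_c)⁴ = (20.0)² × (4.00)⁴ = 1.024×10^5.
F_t/F_c = (L_t/L_c)/(d_t/d_c)² = 1.024×10^5 / (50.0)² = 40.96.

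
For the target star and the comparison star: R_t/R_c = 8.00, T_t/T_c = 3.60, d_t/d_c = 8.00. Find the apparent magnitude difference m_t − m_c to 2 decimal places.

-5.56

L_t/L_c = (8.00)²(3.60)⁴ = 1.075×10^4.
F_t/F_c = (L_t/L_c)/(d_t/d_c)² = 1.075×10^4/64.00 = 168.0.
m_t − m_c = −2.5 log₁₀(168.0) = -5.56.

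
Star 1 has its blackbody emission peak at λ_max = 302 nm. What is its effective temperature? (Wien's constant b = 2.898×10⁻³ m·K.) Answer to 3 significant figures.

9.60×10^3 K

T = b/λ_max = 2.898×10⁻³ / (302×10⁻⁹) = 9596 K.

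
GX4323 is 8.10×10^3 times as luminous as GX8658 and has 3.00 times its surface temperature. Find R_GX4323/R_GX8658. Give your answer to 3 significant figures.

L ∝ R²T⁴ gives R ∝ √L / T², so
R_GX4323/R_GX8658 = √(8.10×10^3) / (3.00)² = 90.00 / 9.000 = 10.00.

10.0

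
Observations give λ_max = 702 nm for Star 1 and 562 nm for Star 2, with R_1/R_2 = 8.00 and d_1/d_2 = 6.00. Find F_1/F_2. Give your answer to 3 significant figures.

Wien's law: T_1/T_2 = λ_2/λ_1 = 562/702 = 0.8006.
L_1/L_2 = (R_1/R_2)²(T_1/T_2)⁴ = (8.00)²(0.8006)⁴ = 26.29.
F_1/F_2 = (L_1/L_2)/(d_1/d_2)² = 26.29/(6.00)² = 0.7303.

0.730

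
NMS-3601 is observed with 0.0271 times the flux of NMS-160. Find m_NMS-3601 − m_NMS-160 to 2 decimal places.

m_NMS-3601 − m_NMS-160 = −2.5 log₁₀(F_NMS-3601/F_NMS-160) = −2.5 log₁₀(0.0271) = −2.5 × (-1.567) = 3.918.

3.92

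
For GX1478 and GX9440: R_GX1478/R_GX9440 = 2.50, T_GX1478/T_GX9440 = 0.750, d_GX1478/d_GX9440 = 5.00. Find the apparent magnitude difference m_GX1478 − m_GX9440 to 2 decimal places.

L_GX1478/L_GX9440 = (2.50)²(0.750)⁴ = 1.978.
F_GX1478/F_GX9440 = (L_GX1478/L_GX9440)/(d_GX1478/d_GX9440)² = 1.978/25.00 = 0.07910.
m_GX1478 − m_GX9440 = −2.5 log₁₀(0.07910) = 2.75.

2.75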